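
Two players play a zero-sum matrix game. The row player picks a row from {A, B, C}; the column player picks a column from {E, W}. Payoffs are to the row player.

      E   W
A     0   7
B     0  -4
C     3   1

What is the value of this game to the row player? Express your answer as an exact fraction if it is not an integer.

7/3

Row minima: A → 0, B → -4, C → 1; maximin = 1.
Column maxima: E → 3, W → 7; minimax = 3.
1 ≠ 3, so there is no saddle point; optimal play is mixed.
B is strictly dominated by C, so the row player never plays it.
On the remaining 2×2 (A, C vs E, W):
Let the row player play A with probability p. Expected payoff against E: 0p + 3(1−p) = −3p + 3; against W: 7p + 1(1−p) = 6p + 1.
Setting these equal: −3p + 3 = 6p + 1 ⇒ −9p = -2 ⇒ p = 2/9, and the value is (-3)·(2/9) + 3 = 7/3.
For the column player: with q = P(E), equating A's and C's payoffs gives −7q + 7 = 2q + 1 ⇒ q = 2/3.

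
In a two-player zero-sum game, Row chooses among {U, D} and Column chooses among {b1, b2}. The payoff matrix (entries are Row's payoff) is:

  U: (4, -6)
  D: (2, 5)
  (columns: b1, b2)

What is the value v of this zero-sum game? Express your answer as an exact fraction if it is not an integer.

32/13

Row minima: U → -6, D → 2; maximin = 2.
Column maxima: b1 → 4, b2 → 5; minimax = 4.
2 ≠ 4, so there is no saddle point; optimal play is mixed.
Let Row play U with probability p. Expected payoff against b1: 4p + 2(1−p) = 2p + 2; against b2: (-6)p + 5(1−p) = −11p + 5.
Setting these equal: 2p + 2 = −11p + 5 ⇒ 13p = 3 ⇒ p = 3/13, and the value is (2)·(3/13) + 2 = 32/13.
For Column: with q = P(b1), equating U's and D's payoffs gives 10q − 6 = −3q + 5 ⇒ q = 11/13.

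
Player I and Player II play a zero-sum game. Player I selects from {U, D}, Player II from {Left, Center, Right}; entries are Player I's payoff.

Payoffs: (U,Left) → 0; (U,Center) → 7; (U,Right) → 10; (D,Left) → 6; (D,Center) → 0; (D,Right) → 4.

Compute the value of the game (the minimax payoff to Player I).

42/13

Row minima: U → 0, D → 0; maximin = 0.
Column maxima: Left → 6, Center → 7, Right → 10; minimax = 6.
0 ≠ 6, so there is no saddle point; optimal play is mixed.
Right is strictly dominated by Center (it gives Player I strictly more in every row), so Player II never plays it.
On the remaining 2×2 (U, D vs Left, Center):
Let Player I play U with probability p. Expected payoff against Left: 0p + 6(1−p) = −6p + 6; against Center: 7p + 0(1−p) = 7p.
Setting these equal: −6p + 6 = 7p ⇒ −13p = -6 ⇒ p = 6/13, and the value is (-6)·(6/13) + 6 = 42/13.
For Player II: with q = P(Left), equating U's and D's payoffs gives −7q + 7 = 6q ⇒ q = 7/13.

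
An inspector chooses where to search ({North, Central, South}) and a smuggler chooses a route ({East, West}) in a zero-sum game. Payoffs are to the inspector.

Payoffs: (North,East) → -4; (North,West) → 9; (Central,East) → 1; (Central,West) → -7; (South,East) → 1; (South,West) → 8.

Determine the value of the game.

Row minima: North → -4, Central → -7, South → 1; maximin = 1.
Column maxima: East → 1, West → 9; minimax = 1.
Since maximin = minimax = 1, there is a saddle point and the value is 1.

1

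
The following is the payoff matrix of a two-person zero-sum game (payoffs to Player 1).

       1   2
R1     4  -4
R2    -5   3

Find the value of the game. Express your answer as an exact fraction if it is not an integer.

Row minima: R1 → -4, R2 → -5; maximin = -4.
Column maxima: 1 → 4, 2 → 3; minimax = 3.
-4 ≠ 3, so there is no saddle point; optimal play is mixed.
Let Player 1 play R1 with probability p. Expected payoff against 1: 4p + (-5)(1−p) = 9p − 5; against 2: (-4)p + 3(1−p) = −7p + 3.
Setting these equal: 9p − 5 = −7p + 3 ⇒ 16p = 8 ⇒ p = 1/2, and the value is (9)·(1/2) − 5 = -1/2.
For Player 2: with q = P(1), equating R1's and R2's payoffs gives 8q − 4 = −8q + 3 ⇒ q = 7/16.

-1/2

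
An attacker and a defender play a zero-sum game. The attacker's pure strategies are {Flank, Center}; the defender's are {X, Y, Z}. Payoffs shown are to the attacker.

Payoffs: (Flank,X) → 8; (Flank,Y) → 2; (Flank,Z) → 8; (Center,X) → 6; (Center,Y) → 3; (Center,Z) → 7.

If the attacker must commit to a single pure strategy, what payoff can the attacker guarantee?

3

Row minima: Flank → 2, Center → 3.
The best of these is 3.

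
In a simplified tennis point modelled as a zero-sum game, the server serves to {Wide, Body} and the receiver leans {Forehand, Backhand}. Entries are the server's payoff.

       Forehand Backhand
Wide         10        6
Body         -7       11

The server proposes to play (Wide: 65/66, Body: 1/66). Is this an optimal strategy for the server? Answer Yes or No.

Against Forehand this mix gives (65/66)·10 + (1/66)·(-7) = 643/66.
Against Backhand this mix gives (65/66)·6 + (1/66)·11 = 401/66.
The receiver will play Backhand, holding the server to 401/66. Shifting weight toward the row that does better against Backhand would raise this floor (the equalizing mix achieves 76/11 against both Backhand and Forehand), so the proposed strategy is not optimal.

No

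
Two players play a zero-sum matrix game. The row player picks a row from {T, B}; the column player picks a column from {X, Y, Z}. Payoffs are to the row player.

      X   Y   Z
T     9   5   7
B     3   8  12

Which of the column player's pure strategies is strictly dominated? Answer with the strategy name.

Z

Y holds the row player's payoff strictly below Z in every row: 5 < 7, 8 < 12.
So Z is strictly dominated for the column player.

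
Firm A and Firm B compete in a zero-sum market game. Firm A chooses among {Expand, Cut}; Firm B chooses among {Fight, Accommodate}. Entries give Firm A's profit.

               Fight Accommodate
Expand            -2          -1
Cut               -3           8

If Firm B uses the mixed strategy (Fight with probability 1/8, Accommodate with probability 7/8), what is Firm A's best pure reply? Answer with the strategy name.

Expected payoff of Expand: (1/8)·(-2) + (7/8)·(-1) = -9/8.
Expected payoff of Cut: (1/8)·(-3) + (7/8)·8 = 53/8.
The largest is 53/8, so Firm A's best response is Cut.

Cut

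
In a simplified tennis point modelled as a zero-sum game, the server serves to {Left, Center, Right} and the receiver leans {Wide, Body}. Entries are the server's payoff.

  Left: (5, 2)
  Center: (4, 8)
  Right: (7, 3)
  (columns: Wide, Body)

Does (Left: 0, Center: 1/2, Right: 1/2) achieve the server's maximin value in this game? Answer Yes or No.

Against Wide this mix gives (1/2)·4 + (1/2)·7 = 11/2.
Against Body this mix gives (1/2)·8 + (1/2)·3 = 11/2.
All of the receiver's active replies (Wide, Body) yield 11/2, and no column does worse for the server. The mix makes the receiver indifferent and guarantees 11/2, so it is optimal.

Yes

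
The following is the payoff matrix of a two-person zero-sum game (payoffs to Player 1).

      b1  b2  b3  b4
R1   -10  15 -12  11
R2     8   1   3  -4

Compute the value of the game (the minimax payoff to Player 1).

Row minima: R1 → -12, R2 → -4; maximin = -4.
Column maxima: b1 → 8, b2 → 15, b3 → 3, b4 → 11; minimax = 3.
-4 ≠ 3, so there is no saddle point; optimal play is mixed.
b1 is strictly dominated by b3 (it gives Player 1 strictly more in every row), so Player 2 never plays it.
b2 is strictly dominated by b4 (it gives Player 1 strictly more in every row), so Player 2 never plays it.
On the remaining 2×2 (R1, R2 vs b3, b4):
Let Player 1 play R1 with probability p. Expected payoff against b3: (-12)p + 3(1−p) = −15p + 3; against b4: 11p + (-4)(1−p) = 15p − 4.
Setting these equal: −15p + 3 = 15p − 4 ⇒ −30p = -7 ⇒ p = 7/30, and the value is (-15)·(7/30) + 3 = -1/2.
For Player 2: with q = P(b3), equating R1's and R2's payoffs gives −23q + 11 = 7q − 4 ⇒ q = 1/2.

-1/2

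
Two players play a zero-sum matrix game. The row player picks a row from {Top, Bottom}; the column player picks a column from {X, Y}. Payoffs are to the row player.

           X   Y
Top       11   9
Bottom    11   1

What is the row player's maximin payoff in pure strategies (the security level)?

Row minima: Top → 9, Bottom → 1.
The best of these is 9.

9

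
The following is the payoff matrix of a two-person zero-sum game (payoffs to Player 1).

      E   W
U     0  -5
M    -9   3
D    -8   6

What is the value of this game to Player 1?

Row minima: U → -5, M → -9, D → -8; maximin = -5.
Column maxima: E → 0, W → 6; minimax = 0.
-5 ≠ 0, so there is no saddle point; optimal play is mixed.
M is strictly dominated by D, so Player 1 never plays it.
On the remaining 2×2 (U, D vs E, W):
Let Player 1 play U with probability p. Expected payoff against E: 0p + (-8)(1−p) = 8p − 8; against W: (-5)p + 6(1−p) = −11p + 6.
Setting these equal: 8p − 8 = −11p + 6 ⇒ 19p = 14 ⇒ p = 14/19, and the value is (8)·(14/19) − 8 = -40/19.
For Player 2: with q = P(E), equating U's and D's payoffs gives 5q − 5 = −14q + 6 ⇒ q = 11/19.

-40/19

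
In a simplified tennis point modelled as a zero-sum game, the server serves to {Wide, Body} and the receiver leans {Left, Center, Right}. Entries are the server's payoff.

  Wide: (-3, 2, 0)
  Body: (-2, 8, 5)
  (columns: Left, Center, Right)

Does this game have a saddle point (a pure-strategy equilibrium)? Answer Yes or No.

Row minima: Wide → -3, Body → -2; maximin = -2.
Column maxima: Left → -2, Center → 8, Right → 5; minimax = -2.
maximin = minimax = -2, so a saddle point exists.

Yes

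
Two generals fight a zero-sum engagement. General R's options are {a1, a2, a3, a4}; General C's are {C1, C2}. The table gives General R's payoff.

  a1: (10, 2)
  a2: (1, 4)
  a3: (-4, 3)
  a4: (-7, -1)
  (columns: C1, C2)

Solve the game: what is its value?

Row minima: a1 → 2, a2 → 1, a3 → -4, a4 → -7; maximin = 2.
Column maxima: C1 → 10, C2 → 4; minimax = 4.
2 ≠ 4, so there is no saddle point; optimal play is mixed.
a3 is strictly dominated by a2, so General R never plays it.
a4 is strictly dominated by a1, so General R never plays it.
On the remaining 2×2 (a1, a2 vs C1, C2):
Let General R play a1 with probability p. Expected payoff against C1: 10p + 1(1−p) = 9p + 1; against C2: 2p + 4(1−p) = −2p + 4.
Setting these equal: 9p + 1 = −2p + 4 ⇒ 11p = 3 ⇒ p = 3/11, and the value is (9)·(3/11) + 1 = 38/11.
For General C: with q = P(C1), equating a1's and a2's payoffs gives 8q + 2 = −3q + 4 ⇒ q = 2/11.

38/11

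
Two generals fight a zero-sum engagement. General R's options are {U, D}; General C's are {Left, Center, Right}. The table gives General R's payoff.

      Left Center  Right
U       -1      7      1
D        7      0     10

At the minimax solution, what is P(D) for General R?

8/15

Row minima: U → -1, D → 0; maximin = 0.
Column maxima: Left → 7, Center → 7, Right → 10; minimax = 7.
0 ≠ 7, so there is no saddle point; optimal play is mixed.
Right is strictly dominated by Left (it gives General R strictly more in every row), so General C never plays it.
On the remaining 2×2 (U, D vs Left, Center):
Let General R play U with probability p. Expected payoff against Left: (-1)p + 7(1−p) = −8p + 7; against Center: 7p + 0(1−p) = 7p.
Setting these equal: −8p + 7 = 7p ⇒ −15p = -7 ⇒ p = 7/15, and the value is (-8)·(7/15) + 7 = 49/15.
For General C: with q = P(Left), equating U's and D's payoffs gives −8q + 7 = 7q ⇒ q = 7/15.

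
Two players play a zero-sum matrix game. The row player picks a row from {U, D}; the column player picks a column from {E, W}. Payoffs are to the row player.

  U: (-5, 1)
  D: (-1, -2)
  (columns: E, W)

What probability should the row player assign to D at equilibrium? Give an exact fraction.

Row minima: U → -5, D → -2; maximin = -2.
Column maxima: E → -1, W → 1; minimax = -1.
-2 ≠ -1, so there is no saddle point; optimal play is mixed.
Let the row player play U with probability p. Expected payoff against E: (-5)p + (-1)(1−p) = −4p − 1; against W: 1p + (-2)(1−p) = 3p − 2.
Setting these equal: −4p − 1 = 3p − 2 ⇒ −7p = -1 ⇒ p = 1/7, and the value is (-4)·(1/7) − 1 = -11/7.
For the column player: with q = P(E), equating U's and D's payoffs gives −6q + 1 = q − 2 ⇒ q = 3/7.

6/7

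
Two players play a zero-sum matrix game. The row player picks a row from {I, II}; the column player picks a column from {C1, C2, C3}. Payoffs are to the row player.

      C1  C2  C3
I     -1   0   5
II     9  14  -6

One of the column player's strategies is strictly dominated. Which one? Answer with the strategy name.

C1 holds the row player's payoff strictly below C2 in every row: -1 < 0, 9 < 14.
So C2 is strictly dominated for the column player.

C2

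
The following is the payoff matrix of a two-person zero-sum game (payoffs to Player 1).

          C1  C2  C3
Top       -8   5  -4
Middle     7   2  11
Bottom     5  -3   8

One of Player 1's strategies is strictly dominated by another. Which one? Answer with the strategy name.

Middle gives a strictly higher payoff than Bottom against every column: 7 > 5, 2 > -3, 11 > 8.
So Bottom is strictly dominated and Player 1 never plays it.

Bottom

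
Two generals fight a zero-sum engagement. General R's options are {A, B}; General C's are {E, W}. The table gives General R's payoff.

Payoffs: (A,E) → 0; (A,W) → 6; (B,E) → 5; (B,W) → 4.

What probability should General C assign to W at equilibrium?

5/7

Row minima: A → 0, B → 4; maximin = 4.
Column maxima: E → 5, W → 6; minimax = 5.
4 ≠ 5, so there is no saddle point; optimal play is mixed.
Let General R play A with probability p. Expected payoff against E: 0p + 5(1−p) = −5p + 5; against W: 6p + 4(1−p) = 2p + 4.
Setting these equal: −5p + 5 = 2p + 4 ⇒ −7p = -1 ⇒ p = 1/7, and the value is (-5)·(1/7) + 5 = 30/7.
For General C: with q = P(E), equating A's and B's payoffs gives −6q + 6 = q + 4 ⇒ q = 2/7.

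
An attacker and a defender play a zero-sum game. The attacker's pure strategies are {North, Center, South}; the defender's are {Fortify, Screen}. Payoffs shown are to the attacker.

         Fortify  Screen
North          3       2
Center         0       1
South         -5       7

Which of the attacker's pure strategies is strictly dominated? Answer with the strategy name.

North gives a strictly higher payoff than Center against every column: 3 > 0, 2 > 1.
So Center is strictly dominated and the attacker never plays it.

Center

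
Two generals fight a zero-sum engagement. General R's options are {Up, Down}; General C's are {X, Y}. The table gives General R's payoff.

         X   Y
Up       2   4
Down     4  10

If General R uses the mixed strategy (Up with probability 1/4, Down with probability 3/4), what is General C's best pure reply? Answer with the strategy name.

If General C plays X, General R's expected payoff is (1/4)·2 + (3/4)·4 = 7/2.
If General C plays Y, General R's expected payoff is (1/4)·4 + (3/4)·10 = 17/2.
General C minimizes General R's payoff; the smallest is 7/2, so the best response is X.

X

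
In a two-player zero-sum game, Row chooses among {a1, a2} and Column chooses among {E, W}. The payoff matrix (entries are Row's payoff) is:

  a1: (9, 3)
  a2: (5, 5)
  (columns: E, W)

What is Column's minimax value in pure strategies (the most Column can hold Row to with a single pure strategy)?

5

Column maxima: E → 9, W → 5.
The smallest of these is 5.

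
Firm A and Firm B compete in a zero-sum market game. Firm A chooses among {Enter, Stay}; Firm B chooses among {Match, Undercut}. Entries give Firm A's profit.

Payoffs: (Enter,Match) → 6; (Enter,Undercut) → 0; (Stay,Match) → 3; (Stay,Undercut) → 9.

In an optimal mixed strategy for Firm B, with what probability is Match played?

3/4

Row minima: Enter → 0, Stay → 3; maximin = 3.
Column maxima: Match → 6, Undercut → 9; minimax = 6.
3 ≠ 6, so there is no saddle point; optimal play is mixed.
Let Firm A play Enter with probability p. Expected payoff against Match: 6p + 3(1−p) = 3p + 3; against Undercut: 0p + 9(1−p) = −9p + 9.
Setting these equal: 3p + 3 = −9p + 9 ⇒ 12p = 6 ⇒ p = 1/2, and the value is (3)·(1/2) + 3 = 9/2.
For Firm B: with q = P(Match), equating Enter's and Stay's payoffs gives 6q = −6q + 9 ⇒ q = 3/4.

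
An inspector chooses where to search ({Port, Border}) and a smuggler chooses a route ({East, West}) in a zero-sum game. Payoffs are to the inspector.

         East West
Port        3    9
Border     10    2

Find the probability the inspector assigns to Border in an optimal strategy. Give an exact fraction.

Row minima: Port → 3, Border → 2; maximin = 3.
Column maxima: East → 10, West → 9; minimax = 9.
3 ≠ 9, so there is no saddle point; optimal play is mixed.
Let the inspector play Port with probability p. Expected payoff against East: 3p + 10(1−p) = −7p + 10; against West: 9p + 2(1−p) = 7p + 2.
Setting these equal: −7p + 10 = 7p + 2 ⇒ −14p = -8 ⇒ p = 4/7, and the value is (-7)·(4/7) + 10 = 6.
For the smuggler: with q = P(East), equating Port's and Border's payoffs gives −6q + 9 = 8q + 2 ⇒ q = 1/2.

3/7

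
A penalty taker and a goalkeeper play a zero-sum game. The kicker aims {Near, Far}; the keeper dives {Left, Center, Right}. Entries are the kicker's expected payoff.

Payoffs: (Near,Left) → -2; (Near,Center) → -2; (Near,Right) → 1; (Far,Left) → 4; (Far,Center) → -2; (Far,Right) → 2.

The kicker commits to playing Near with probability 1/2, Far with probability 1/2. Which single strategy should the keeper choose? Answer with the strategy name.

If the keeper plays Left, the kicker's expected payoff is (1/2)·(-2) + (1/2)·4 = 1.
If the keeper plays Center, the kicker's expected payoff is (1/2)·(-2) + (1/2)·(-2) = -2.
If the keeper plays Right, the kicker's expected payoff is (1/2)·1 + (1/2)·2 = 3/2.
The keeper minimizes the kicker's payoff; the smallest is -2, so the best response is Center.

Center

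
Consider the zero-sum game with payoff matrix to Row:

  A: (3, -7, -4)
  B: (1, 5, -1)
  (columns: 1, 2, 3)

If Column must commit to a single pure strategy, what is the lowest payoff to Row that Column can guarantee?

Column maxima: 1 → 3, 2 → 5, 3 → -1.
The smallest of these is -1.

-1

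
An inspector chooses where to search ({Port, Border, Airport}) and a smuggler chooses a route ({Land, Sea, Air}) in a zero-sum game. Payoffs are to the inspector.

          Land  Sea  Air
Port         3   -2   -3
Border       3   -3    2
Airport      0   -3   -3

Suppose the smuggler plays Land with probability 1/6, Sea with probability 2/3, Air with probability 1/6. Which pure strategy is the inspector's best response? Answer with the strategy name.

Border

Expected payoff of Port: (1/6)·3 + (2/3)·(-2) + (1/6)·(-3) = -4/3.
Expected payoff of Border: (1/6)·3 + (2/3)·(-3) + (1/6)·2 = -7/6.
Expected payoff of Airport: (1/6)·0 + (2/3)·(-3) + (1/6)·(-3) = -5/2.
The largest is -7/6, so the inspector's best response is Border.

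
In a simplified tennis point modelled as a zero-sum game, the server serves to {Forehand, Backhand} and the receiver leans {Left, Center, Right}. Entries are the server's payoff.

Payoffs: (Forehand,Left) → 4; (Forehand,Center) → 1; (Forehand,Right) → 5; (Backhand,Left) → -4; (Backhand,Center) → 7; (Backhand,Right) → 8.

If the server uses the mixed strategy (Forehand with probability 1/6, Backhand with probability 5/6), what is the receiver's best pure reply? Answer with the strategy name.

Left

If the receiver plays Left, the server's expected payoff is (1/6)·4 + (5/6)·(-4) = -8/3.
If the receiver plays Center, the server's expected payoff is (1/6)·1 + (5/6)·7 = 6.
If the receiver plays Right, the server's expected payoff is (1/6)·5 + (5/6)·8 = 15/2.
The receiver minimizes the server's payoff; the smallest is -8/3, so the best response is Left.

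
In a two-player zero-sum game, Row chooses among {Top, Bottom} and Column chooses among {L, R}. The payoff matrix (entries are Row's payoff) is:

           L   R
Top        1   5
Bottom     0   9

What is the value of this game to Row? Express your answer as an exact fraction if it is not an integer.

1

Row minima: Top → 1, Bottom → 0; maximin = 1.
Column maxima: L → 1, R → 9; minimax = 1.
Since maximin = minimax = 1, there is a saddle point and the value is 1.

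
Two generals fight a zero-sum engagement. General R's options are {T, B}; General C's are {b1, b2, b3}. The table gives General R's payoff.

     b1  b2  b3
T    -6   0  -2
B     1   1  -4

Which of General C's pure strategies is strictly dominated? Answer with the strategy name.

b3 holds General R's payoff strictly below b2 in every row: -2 < 0, -4 < 1.
So b2 is strictly dominated for General C.

b2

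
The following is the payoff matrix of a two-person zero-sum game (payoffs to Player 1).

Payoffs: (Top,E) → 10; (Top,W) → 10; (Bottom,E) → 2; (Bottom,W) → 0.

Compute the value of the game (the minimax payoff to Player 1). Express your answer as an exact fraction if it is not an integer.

Row minima: Top → 10, Bottom → 0; maximin = 10.
Column maxima: E → 10, W → 10; minimax = 10.
Since maximin = minimax = 10, there is a saddle point and the value is 10.

10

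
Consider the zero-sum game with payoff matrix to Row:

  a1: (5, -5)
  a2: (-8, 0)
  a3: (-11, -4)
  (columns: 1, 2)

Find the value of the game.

-20/9

Row minima: a1 → -5, a2 → -8, a3 → -11; maximin = -5.
Column maxima: 1 → 5, 2 → 0; minimax = 0.
-5 ≠ 0, so there is no saddle point; optimal play is mixed.
a3 is strictly dominated by a2, so Row never plays it.
On the remaining 2×2 (a1, a2 vs 1, 2):
Let Row play a1 with probability p. Expected payoff against 1: 5p + (-8)(1−p) = 13p − 8; against 2: (-5)p + 0(1−p) = −5p.
Setting these equal: 13p − 8 = −5p ⇒ 18p = 8 ⇒ p = 4/9, and the value is (13)·(4/9) − 8 = -20/9.
For Column: with q = P(1), equating a1's and a2's payoffs gives 10q − 5 = −8q ⇒ q = 5/18.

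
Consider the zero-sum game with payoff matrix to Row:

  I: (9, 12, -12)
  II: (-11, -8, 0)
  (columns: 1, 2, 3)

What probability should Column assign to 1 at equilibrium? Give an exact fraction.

3/8

Row minima: I → -12, II → -11; maximin = -11.
Column maxima: 1 → 9, 2 → 12, 3 → 0; minimax = 0.
-11 ≠ 0, so there is no saddle point; optimal play is mixed.
2 is strictly dominated by 1 (it gives Row strictly more in every row), so Column never plays it.
On the remaining 2×2 (I, II vs 1, 3):
Let Row play I with probability p. Expected payoff against 1: 9p + (-11)(1−p) = 20p − 11; against 3: (-12)p + 0(1−p) = −12p.
Setting these equal: 20p − 11 = −12p ⇒ 32p = 11 ⇒ p = 11/32, and the value is (20)·(11/32) − 11 = -33/8.
For Column: with q = P(1), equating I's and II's payoffs gives 21q − 12 = −11q ⇒ q = 3/8.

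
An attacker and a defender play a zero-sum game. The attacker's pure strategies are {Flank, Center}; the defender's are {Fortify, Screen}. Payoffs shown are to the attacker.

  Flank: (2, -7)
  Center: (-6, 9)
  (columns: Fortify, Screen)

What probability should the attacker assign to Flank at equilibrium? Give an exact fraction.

Row minima: Flank → -7, Center → -6; maximin = -6.
Column maxima: Fortify → 2, Screen → 9; minimax = 2.
-6 ≠ 2, so there is no saddle point; optimal play is mixed.
Let the attacker play Flank with probability p. Expected payoff against Fortify: 2p + (-6)(1−p) = 8p − 6; against Screen: (-7)p + 9(1−p) = −16p + 9.
Setting these equal: 8p − 6 = −16p + 9 ⇒ 24p = 15 ⇒ p = 5/8, and the value is (8)·(5/8) − 6 = -1.
For the defender: with q = P(Fortify), equating Flank's and Center's payoffs gives 9q − 7 = −15q + 9 ⇒ q = 2/3.

5/8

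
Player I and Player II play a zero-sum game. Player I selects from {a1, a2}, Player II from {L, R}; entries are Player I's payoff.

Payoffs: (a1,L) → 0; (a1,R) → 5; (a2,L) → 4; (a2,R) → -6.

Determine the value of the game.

4/3

Row minima: a1 → 0, a2 → -6; maximin = 0.
Column maxima: L → 4, R → 5; minimax = 4.
0 ≠ 4, so there is no saddle point; optimal play is mixed.
Let Player I play a1 with probability p. Expected payoff against L: 0p + 4(1−p) = −4p + 4; against R: 5p + (-6)(1−p) = 11p − 6.
Setting these equal: −4p + 4 = 11p − 6 ⇒ −15p = -10 ⇒ p = 2/3, and the value is (-4)·(2/3) + 4 = 4/3.
For Player II: with q = P(L), equating a1's and a2's payoffs gives −5q + 5 = 10q − 6 ⇒ q = 11/15.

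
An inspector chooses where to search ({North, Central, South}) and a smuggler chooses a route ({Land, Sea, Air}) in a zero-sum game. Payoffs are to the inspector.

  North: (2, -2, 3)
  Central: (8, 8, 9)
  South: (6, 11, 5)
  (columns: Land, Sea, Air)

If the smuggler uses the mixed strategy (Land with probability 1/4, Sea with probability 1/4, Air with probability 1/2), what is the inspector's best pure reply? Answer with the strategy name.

Central

Expected payoff of North: (1/4)·2 + (1/4)·(-2) + (1/2)·3 = 3/2.
Expected payoff of Central: (1/4)·8 + (1/4)·8 + (1/2)·9 = 17/2.
Expected payoff of South: (1/4)·6 + (1/4)·11 + (1/2)·5 = 27/4.
The largest is 17/2, so the inspector's best response is Central.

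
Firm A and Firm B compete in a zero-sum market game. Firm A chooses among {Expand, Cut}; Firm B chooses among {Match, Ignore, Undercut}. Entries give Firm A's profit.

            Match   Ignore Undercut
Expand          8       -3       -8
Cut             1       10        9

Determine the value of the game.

10/3

Row minima: Expand → -8, Cut → 1; maximin = 1.
Column maxima: Match → 8, Ignore → 10, Undercut → 9; minimax = 8.
1 ≠ 8, so there is no saddle point; optimal play is mixed.
Ignore is strictly dominated by Undercut (it gives Firm A strictly more in every row), so Firm B never plays it.
On the remaining 2×2 (Expand, Cut vs Match, Undercut):
Let Firm A play Expand with probability p. Expected payoff against Match: 8p + 1(1−p) = 7p + 1; against Undercut: (-8)p + 9(1−p) = −17p + 9.
Setting these equal: 7p + 1 = −17p + 9 ⇒ 24p = 8 ⇒ p = 1/3, and the value is (7)·(1/3) + 1 = 10/3.
For Firm B: with q = P(Match), equating Expand's and Cut's payoffs gives 16q − 8 = −8q + 9 ⇒ q = 17/24.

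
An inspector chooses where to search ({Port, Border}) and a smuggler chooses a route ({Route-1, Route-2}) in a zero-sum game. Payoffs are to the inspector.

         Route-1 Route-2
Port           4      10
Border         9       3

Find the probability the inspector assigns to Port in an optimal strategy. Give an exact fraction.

1/2

Row minima: Port → 4, Border → 3; maximin = 4.
Column maxima: Route-1 → 9, Route-2 → 10; minimax = 9.
4 ≠ 9, so there is no saddle point; optimal play is mixed.
Let the inspector play Port with probability p. Expected payoff against Route-1: 4p + 9(1−p) = −5p + 9; against Route-2: 10p + 3(1−p) = 7p + 3.
Setting these equal: −5p + 9 = 7p + 3 ⇒ −12p = -6 ⇒ p = 1/2, and the value is (-5)·(1/2) + 9 = 13/2.
For the smuggler: with q = P(Route-1), equating Port's and Border's payoffs gives −6q + 10 = 6q + 3 ⇒ q = 7/12.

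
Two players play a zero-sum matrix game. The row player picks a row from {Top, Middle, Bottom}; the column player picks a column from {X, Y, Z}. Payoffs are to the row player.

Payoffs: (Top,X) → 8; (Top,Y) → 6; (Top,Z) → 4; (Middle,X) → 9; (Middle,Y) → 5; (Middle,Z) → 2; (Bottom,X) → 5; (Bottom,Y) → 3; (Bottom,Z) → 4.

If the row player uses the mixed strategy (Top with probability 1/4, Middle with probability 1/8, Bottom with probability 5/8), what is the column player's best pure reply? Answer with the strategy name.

Z

If the column player plays X, the row player's expected payoff is (1/4)·8 + (1/8)·9 + (5/8)·5 = 25/4.
If the column player plays Y, the row player's expected payoff is (1/4)·6 + (1/8)·5 + (5/8)·3 = 4.
If the column player plays Z, the row player's expected payoff is (1/4)·4 + (1/8)·2 + (5/8)·4 = 15/4.
The column player minimizes the row player's payoff; the smallest is 15/4, so the best response is Z.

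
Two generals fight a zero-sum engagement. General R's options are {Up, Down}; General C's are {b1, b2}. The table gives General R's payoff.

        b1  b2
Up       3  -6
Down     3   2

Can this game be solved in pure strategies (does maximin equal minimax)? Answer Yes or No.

Yes

Row minima: Up → -6, Down → 2; maximin = 2.
Column maxima: b1 → 3, b2 → 2; minimax = 2.
maximin = minimax = 2, so a saddle point exists.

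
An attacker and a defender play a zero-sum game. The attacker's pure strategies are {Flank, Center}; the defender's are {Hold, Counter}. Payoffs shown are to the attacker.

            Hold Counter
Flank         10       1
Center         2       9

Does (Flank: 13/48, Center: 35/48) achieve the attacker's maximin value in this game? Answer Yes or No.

Against Hold this mix gives (13/48)·10 + (35/48)·2 = 25/6.
Against Counter this mix gives (13/48)·1 + (35/48)·9 = 41/6.
The defender will play Hold, holding the attacker to 25/6. Shifting weight toward the row that does better against Hold would raise this floor (the equalizing mix achieves 11/2 against both Hold and Counter), so the proposed strategy is not optimal.

No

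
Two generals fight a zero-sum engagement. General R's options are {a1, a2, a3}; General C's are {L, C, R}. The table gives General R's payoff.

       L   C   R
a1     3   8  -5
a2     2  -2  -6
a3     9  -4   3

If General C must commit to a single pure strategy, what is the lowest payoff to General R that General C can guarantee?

3

Column maxima: L → 9, C → 8, R → 3.
The smallest of these is 3.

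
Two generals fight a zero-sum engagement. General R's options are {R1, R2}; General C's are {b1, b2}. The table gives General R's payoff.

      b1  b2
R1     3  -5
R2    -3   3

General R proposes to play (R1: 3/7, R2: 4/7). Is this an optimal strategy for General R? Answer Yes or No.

Against b1 this mix gives (3/7)·3 + (4/7)·(-3) = -3/7.
Against b2 this mix gives (3/7)·(-5) + (4/7)·3 = -3/7.
All of General C's active replies (b1, b2) yield -3/7, and no column does worse for General R. The mix makes General C indifferent and guarantees -3/7, so it is optimal.

Yes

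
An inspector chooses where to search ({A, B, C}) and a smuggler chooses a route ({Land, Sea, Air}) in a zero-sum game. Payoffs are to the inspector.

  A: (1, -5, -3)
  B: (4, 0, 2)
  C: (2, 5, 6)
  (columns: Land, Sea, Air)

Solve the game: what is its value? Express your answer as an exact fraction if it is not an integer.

Row minima: A → -5, B → 0, C → 2; maximin = 2.
Column maxima: Land → 4, Sea → 5, Air → 6; minimax = 4.
2 ≠ 4, so there is no saddle point; optimal play is mixed.
A is strictly dominated by B, so the inspector never plays it.
Air is strictly dominated by Sea (it gives the inspector strictly more in every row), so the smuggler never plays it.
On the remaining 2×2 (B, C vs Land, Sea):
Let the inspector play B with probability p. Expected payoff against Land: 4p + 2(1−p) = 2p + 2; against Sea: 0p + 5(1−p) = −5p + 5.
Setting these equal: 2p + 2 = −5p + 5 ⇒ 7p = 3 ⇒ p = 3/7, and the value is (2)·(3/7) + 2 = 20/7.
For the smuggler: with q = P(Land), equating B's and C's payoffs gives 4q = −3q + 5 ⇒ q = 5/7.

20/7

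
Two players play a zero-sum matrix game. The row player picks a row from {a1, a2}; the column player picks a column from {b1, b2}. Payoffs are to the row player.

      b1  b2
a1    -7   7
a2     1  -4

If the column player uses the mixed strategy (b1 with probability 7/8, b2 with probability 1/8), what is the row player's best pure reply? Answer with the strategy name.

Expected payoff of a1: (7/8)·(-7) + (1/8)·7 = -21/4.
Expected payoff of a2: (7/8)·1 + (1/8)·(-4) = 3/8.
The largest is 3/8, so the row player's best response is a2.

a2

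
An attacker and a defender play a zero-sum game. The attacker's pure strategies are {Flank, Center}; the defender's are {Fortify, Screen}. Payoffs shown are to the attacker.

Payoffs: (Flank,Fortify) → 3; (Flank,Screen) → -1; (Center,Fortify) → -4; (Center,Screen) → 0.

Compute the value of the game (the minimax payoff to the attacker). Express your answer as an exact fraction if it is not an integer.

Row minima: Flank → -1, Center → -4; maximin = -1.
Column maxima: Fortify → 3, Screen → 0; minimax = 0.
-1 ≠ 0, so there is no saddle point; optimal play is mixed.
Let the attacker play Flank with probability p. Expected payoff against Fortify: 3p + (-4)(1−p) = 7p − 4; against Screen: (-1)p + 0(1−p) = −p.
Setting these equal: 7p − 4 = −p ⇒ 8p = 4 ⇒ p = 1/2, and the value is (7)·(1/2) − 4 = -1/2.
For the defender: with q = P(Fortify), equating Flank's and Center's payoffs gives 4q − 1 = −4q ⇒ q = 1/8.

-1/2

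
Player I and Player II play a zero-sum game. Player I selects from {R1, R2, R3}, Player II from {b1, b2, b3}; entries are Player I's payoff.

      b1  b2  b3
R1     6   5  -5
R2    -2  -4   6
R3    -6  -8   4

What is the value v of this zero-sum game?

1/2

Row minima: R1 → -5, R2 → -4, R3 → -8; maximin = -4.
Column maxima: b1 → 6, b2 → 5, b3 → 6; minimax = 5.
-4 ≠ 5, so there is no saddle point; optimal play is mixed.
R3 is strictly dominated by R2, so Player I never plays it.
b1 is strictly dominated by b2 (it gives Player I strictly more in every row), so Player II never plays it.
On the remaining 2×2 (R1, R2 vs b2, b3):
Let Player I play R1 with probability p. Expected payoff against b2: 5p + (-4)(1−p) = 9p − 4; against b3: (-5)p + 6(1−p) = −11p + 6.
Setting these equal: 9p − 4 = −11p + 6 ⇒ 20p = 10 ⇒ p = 1/2, and the value is (9)·(1/2) − 4 = 1/2.
For Player II: with q = P(b2), equating R1's and R2's payoffs gives 10q − 5 = −10q + 6 ⇒ q = 11/20.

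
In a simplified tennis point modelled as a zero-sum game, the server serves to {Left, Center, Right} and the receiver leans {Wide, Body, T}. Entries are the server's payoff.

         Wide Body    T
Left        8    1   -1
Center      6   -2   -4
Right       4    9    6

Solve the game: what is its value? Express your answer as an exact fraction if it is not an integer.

52/11

Row minima: Left → -1, Center → -4, Right → 4; maximin = 4.
Column maxima: Wide → 8, Body → 9, T → 6; minimax = 6.
4 ≠ 6, so there is no saddle point; optimal play is mixed.
Center is strictly dominated by Left, so the server never plays it.
Body is strictly dominated by T (it gives the server strictly more in every row), so the receiver never plays it.
On the remaining 2×2 (Left, Right vs Wide, T):
Let the server play Left with probability p. Expected payoff against Wide: 8p + 4(1−p) = 4p + 4; against T: (-1)p + 6(1−p) = −7p + 6.
Setting these equal: 4p + 4 = −7p + 6 ⇒ 11p = 2 ⇒ p = 2/11, and the value is (4)·(2/11) + 4 = 52/11.
For the receiver: with q = P(Wide), equating Left's and Right's payoffs gives 9q − 1 = −2q + 6 ⇒ q = 7/11.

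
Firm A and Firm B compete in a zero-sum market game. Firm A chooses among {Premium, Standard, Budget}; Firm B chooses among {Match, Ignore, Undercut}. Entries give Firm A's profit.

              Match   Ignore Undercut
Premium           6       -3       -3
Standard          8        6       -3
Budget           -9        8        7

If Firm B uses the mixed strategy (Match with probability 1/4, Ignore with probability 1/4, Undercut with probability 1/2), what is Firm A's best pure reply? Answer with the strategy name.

Expected payoff of Premium: (1/4)·6 + (1/4)·(-3) + (1/2)·(-3) = -3/4.
Expected payoff of Standard: (1/4)·8 + (1/4)·6 + (1/2)·(-3) = 2.
Expected payoff of Budget: (1/4)·(-9) + (1/4)·8 + (1/2)·7 = 13/4.
The largest is 13/4, so Firm A's best response is Budget.

Budget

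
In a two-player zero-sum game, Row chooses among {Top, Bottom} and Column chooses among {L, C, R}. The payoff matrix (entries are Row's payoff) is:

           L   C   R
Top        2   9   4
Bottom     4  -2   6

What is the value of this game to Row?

Row minima: Top → 2, Bottom → -2; maximin = 2.
Column maxima: L → 4, C → 9, R → 6; minimax = 4.
2 ≠ 4, so there is no saddle point; optimal play is mixed.
R is strictly dominated by L (it gives Row strictly more in every row), so Column never plays it.
On the remaining 2×2 (Top, Bottom vs L, C):
Let Row play Top with probability p. Expected payoff against L: 2p + 4(1−p) = −2p + 4; against C: 9p + (-2)(1−p) = 11p − 2.
Setting these equal: −2p + 4 = 11p − 2 ⇒ −13p = -6 ⇒ p = 6/13, and the value is (-2)·(6/13) + 4 = 40/13.
For Column: with q = P(L), equating Top's and Bottom's payoffs gives −7q + 9 = 6q − 2 ⇒ q = 11/13.

40/13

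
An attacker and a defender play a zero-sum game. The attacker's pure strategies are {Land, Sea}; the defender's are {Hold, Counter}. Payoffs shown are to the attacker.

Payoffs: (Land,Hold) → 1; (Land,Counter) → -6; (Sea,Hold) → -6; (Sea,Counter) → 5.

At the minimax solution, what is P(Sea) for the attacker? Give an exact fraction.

7/18

Row minima: Land → -6, Sea → -6; maximin = -6.
Column maxima: Hold → 1, Counter → 5; minimax = 1.
-6 ≠ 1, so there is no saddle point; optimal play is mixed.
Let the attacker play Land with probability p. Expected payoff against Hold: 1p + (-6)(1−p) = 7p − 6; against Counter: (-6)p + 5(1−p) = −11p + 5.
Setting these equal: 7p − 6 = −11p + 5 ⇒ 18p = 11 ⇒ p = 11/18, and the value is (7)·(11/18) − 6 = -31/18.
For the defender: with q = P(Hold), equating Land's and Sea's payoffs gives 7q − 6 = −11q + 5 ⇒ q = 11/18.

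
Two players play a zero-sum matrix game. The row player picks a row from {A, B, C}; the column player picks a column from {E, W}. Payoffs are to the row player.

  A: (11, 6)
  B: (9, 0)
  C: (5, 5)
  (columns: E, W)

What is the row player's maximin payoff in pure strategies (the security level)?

Row minima: A → 6, B → 0, C → 5.
The best of these is 6.

6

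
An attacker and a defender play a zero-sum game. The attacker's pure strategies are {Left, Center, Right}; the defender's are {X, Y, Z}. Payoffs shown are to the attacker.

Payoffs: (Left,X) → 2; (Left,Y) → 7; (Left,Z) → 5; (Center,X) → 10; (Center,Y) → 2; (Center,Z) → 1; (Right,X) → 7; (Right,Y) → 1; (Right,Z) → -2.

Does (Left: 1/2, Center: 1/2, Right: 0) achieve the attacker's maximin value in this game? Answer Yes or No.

No

Against X this mix gives (1/2)·2 + (1/2)·10 = 6.
Against Y this mix gives (1/2)·7 + (1/2)·2 = 9/2.
Against Z this mix gives (1/2)·5 + (1/2)·1 = 3.
The defender will play Z, holding the attacker to 3. Shifting weight toward the row that does better against Z would raise this floor (the equalizing mix achieves 4 against both Z and X), so the proposed strategy is not optimal.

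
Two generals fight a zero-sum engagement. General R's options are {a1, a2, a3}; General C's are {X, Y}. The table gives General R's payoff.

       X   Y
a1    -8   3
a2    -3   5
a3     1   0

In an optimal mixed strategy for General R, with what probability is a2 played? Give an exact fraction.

1/9

Row minima: a1 → -8, a2 → -3, a3 → 0; maximin = 0.
Column maxima: X → 1, Y → 5; minimax = 1.
0 ≠ 1, so there is no saddle point; optimal play is mixed.
a1 is strictly dominated by a2, so General R never plays it.
On the remaining 2×2 (a2, a3 vs X, Y):
Let General R play a2 with probability p. Expected payoff against X: (-3)p + 1(1−p) = −4p + 1; against Y: 5p + 0(1−p) = 5p.
Setting these equal: −4p + 1 = 5p ⇒ −9p = -1 ⇒ p = 1/9, and the value is (-4)·(1/9) + 1 = 5/9.
For General C: with q = P(X), equating a2's and a3's payoffs gives −8q + 5 = q ⇒ q = 5/9.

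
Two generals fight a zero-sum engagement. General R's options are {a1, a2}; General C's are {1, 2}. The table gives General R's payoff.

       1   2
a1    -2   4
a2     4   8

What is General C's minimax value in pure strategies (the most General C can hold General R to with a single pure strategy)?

4

Column maxima: 1 → 4, 2 → 8.
The smallest of these is 4.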